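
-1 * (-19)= 19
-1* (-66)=66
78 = 78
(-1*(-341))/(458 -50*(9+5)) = -31/22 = -1.41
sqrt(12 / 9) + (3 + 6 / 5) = 5.35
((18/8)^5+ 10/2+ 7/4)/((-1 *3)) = -21.47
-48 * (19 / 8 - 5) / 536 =63 / 268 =0.24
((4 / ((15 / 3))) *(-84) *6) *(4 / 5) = -8064 / 25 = -322.56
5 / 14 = 0.36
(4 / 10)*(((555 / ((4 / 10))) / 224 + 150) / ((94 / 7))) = 13995 / 3008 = 4.65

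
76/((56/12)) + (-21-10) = -103/7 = -14.71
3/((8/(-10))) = -15/4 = -3.75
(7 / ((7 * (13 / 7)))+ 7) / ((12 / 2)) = 1.26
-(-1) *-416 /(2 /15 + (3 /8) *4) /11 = -12480 /539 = -23.15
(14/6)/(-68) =-7/204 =-0.03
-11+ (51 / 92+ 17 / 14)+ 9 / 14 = -5531 / 644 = -8.59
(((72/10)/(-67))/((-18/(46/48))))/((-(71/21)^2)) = -3381/6754940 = -0.00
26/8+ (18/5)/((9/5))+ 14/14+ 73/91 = 2567/364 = 7.05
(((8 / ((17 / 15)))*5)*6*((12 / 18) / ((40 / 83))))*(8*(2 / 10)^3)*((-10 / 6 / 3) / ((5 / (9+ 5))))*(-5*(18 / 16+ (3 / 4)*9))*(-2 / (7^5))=-0.14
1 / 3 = 0.33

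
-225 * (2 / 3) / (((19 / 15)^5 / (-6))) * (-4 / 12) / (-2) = 113906250 / 2476099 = 46.00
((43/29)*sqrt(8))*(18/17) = 1548*sqrt(2)/493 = 4.44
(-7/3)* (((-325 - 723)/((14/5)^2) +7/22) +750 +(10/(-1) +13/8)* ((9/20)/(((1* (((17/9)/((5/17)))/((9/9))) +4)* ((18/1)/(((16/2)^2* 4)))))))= -219733/154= -1426.84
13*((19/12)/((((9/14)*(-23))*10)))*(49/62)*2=-84721/385020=-0.22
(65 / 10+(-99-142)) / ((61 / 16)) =-3752 / 61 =-61.51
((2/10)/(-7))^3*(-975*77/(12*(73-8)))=11/4900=0.00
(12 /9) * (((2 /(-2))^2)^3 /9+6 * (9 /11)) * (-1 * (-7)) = 13916 /297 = 46.86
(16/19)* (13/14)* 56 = 832/19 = 43.79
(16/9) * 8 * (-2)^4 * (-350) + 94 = -715954/9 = -79550.44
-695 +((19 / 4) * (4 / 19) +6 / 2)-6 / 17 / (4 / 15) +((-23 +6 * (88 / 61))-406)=-2307673 / 2074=-1112.67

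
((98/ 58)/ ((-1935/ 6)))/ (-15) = 98/ 280575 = 0.00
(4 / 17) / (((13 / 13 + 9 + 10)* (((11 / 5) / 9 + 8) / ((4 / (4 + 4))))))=9 / 12614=0.00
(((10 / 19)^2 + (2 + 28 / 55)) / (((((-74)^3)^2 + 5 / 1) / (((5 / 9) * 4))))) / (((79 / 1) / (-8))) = -1770176 / 463617484453721961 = -0.00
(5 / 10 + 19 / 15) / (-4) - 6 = -6.44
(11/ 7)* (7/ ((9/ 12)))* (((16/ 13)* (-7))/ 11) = -11.49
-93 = -93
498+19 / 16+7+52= 8931 / 16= 558.19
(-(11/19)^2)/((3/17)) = -1.90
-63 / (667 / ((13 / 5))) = -819 / 3335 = -0.25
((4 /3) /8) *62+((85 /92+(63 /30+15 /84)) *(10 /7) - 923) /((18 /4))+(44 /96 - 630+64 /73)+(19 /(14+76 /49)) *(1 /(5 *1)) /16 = -12373762987477 /15045720480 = -822.41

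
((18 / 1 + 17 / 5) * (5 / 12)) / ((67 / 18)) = 321 / 134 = 2.40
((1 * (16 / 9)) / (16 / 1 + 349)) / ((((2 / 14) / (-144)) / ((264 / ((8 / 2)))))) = -118272 / 365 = -324.03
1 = 1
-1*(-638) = 638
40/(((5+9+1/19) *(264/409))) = 38855/8811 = 4.41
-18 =-18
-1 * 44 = -44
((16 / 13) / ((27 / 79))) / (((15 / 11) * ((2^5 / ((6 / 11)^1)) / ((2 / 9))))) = 158 / 15795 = 0.01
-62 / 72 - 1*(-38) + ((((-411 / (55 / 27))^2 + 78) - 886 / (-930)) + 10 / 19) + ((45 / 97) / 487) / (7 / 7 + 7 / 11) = 40825.18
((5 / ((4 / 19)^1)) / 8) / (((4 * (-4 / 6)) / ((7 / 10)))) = -399 / 512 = -0.78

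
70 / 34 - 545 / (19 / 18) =-166105 / 323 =-514.26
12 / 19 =0.63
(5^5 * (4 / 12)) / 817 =3125 / 2451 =1.27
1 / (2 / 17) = 17 / 2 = 8.50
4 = 4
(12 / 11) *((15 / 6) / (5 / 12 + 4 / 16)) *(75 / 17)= 3375 / 187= 18.05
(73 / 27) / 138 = 73 / 3726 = 0.02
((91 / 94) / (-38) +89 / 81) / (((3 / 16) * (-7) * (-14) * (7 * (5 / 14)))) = 1242148 / 53164755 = 0.02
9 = 9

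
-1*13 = -13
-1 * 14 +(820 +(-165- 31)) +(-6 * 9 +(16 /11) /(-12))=18344 /33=555.88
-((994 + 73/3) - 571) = -1342/3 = -447.33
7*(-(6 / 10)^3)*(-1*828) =156492 / 125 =1251.94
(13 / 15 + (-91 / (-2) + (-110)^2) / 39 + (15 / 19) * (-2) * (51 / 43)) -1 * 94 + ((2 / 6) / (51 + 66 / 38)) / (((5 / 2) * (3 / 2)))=103643119579 / 478900890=216.42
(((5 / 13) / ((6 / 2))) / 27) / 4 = 5 / 4212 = 0.00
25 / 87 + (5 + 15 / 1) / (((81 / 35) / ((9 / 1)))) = 20375 / 261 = 78.07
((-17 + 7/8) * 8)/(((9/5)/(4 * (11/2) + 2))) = -1720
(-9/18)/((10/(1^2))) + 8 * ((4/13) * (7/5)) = 3.40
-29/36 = -0.81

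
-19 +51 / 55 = -994 / 55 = -18.07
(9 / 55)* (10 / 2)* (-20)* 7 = -1260 / 11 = -114.55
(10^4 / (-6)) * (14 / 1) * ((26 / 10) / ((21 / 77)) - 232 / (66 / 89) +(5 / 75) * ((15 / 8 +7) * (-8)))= 711592000 / 99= 7187797.98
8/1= 8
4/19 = 0.21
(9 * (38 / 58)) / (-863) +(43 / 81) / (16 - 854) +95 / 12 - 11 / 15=121902391391 / 16987827060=7.18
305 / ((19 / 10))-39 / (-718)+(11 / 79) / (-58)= 2509341750 / 15626911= 160.58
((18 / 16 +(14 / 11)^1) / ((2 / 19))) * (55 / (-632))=-20045 / 10112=-1.98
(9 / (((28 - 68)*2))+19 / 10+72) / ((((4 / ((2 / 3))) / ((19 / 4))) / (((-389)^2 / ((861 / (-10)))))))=-16971709397 / 165312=-102664.72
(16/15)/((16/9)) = 3/5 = 0.60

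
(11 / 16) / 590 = 11 / 9440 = 0.00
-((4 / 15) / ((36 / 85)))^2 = -289 / 729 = -0.40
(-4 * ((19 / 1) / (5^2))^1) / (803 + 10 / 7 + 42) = -532 / 148125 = -0.00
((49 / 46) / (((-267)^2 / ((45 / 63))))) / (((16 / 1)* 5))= 7 / 52468704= 0.00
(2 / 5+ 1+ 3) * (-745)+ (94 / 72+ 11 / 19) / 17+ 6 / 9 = -38107543 / 11628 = -3277.22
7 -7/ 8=49/ 8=6.12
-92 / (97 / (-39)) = 3588 / 97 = 36.99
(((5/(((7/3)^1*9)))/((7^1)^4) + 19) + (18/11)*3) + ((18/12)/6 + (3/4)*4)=60253315/2218524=27.16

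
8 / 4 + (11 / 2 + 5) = 25 / 2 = 12.50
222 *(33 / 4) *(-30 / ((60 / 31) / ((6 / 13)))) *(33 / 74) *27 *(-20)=41017185 / 13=3155168.08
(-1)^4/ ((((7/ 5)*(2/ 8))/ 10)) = 200/ 7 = 28.57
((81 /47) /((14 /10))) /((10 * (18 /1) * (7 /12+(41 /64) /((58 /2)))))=12528 /1109059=0.01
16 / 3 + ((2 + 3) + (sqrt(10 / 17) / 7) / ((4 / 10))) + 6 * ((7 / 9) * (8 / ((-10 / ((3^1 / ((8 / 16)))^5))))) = -435301 / 15 + 5 * sqrt(170) / 238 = -29019.79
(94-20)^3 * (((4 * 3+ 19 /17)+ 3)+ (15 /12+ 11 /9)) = 1152558362 /153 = 7533061.19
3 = 3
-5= -5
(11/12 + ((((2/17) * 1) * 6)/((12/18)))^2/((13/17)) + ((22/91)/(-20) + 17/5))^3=153672838224644591/799695573768000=192.16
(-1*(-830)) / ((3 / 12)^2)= 13280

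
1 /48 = 0.02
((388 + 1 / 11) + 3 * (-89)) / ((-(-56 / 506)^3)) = 490244931 / 5488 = 89330.34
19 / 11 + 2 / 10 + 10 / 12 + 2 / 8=1987 / 660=3.01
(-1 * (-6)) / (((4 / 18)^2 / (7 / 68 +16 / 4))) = 67797 / 136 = 498.51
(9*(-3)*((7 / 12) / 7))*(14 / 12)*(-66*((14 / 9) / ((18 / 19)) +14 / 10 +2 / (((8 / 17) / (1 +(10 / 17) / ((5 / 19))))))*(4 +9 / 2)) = 35608727 / 1440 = 24728.28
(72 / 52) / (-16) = -9 / 104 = -0.09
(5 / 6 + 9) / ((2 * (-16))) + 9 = 1669 / 192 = 8.69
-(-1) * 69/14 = 69/14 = 4.93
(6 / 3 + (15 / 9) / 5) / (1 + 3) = 7 / 12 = 0.58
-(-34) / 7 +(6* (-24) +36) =-103.14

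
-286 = -286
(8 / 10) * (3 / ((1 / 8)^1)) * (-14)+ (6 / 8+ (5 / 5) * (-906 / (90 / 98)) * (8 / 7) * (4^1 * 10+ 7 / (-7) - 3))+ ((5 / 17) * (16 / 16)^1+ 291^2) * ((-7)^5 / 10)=-48404000677 / 340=-142364707.87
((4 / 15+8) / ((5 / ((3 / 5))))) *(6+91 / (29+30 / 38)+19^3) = 241013778 / 35375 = 6813.11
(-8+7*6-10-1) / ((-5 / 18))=-414 / 5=-82.80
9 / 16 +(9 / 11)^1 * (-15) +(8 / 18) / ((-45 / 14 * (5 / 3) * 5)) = -6965731 / 594000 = -11.73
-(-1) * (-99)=-99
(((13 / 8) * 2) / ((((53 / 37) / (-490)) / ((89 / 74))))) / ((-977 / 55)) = 15590575 / 207124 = 75.27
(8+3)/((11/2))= 2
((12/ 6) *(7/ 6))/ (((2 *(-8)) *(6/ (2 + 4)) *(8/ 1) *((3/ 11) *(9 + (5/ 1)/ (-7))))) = -539/ 66816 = -0.01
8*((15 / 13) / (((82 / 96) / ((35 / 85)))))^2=2.48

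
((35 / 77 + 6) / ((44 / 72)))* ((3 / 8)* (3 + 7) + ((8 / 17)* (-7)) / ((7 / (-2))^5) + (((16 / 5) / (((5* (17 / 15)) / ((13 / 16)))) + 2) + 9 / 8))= 696163023 / 8979740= 77.53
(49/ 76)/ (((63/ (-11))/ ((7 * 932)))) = -125587/ 171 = -734.43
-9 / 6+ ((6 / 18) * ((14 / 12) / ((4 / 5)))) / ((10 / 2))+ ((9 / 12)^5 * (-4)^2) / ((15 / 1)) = -3311 / 2880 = -1.15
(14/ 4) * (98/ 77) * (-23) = -1127/ 11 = -102.45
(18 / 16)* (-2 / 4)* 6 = -27 / 8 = -3.38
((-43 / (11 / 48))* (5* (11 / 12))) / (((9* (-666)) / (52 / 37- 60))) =-932240 / 110889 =-8.41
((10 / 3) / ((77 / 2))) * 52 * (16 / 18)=8320 / 2079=4.00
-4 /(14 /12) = -24 /7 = -3.43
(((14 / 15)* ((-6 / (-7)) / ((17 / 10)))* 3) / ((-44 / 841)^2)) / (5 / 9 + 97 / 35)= 668380545 / 4311472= 155.02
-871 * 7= -6097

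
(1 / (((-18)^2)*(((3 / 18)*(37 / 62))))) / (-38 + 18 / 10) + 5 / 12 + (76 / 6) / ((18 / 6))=3354577 / 723276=4.64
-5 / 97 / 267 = -0.00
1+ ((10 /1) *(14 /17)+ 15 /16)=2767 /272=10.17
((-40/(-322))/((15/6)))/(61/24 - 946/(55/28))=-960/9255407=-0.00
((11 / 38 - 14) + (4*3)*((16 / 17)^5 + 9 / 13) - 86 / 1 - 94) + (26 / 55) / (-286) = -74916232577583 / 424352661590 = -176.54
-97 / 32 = -3.03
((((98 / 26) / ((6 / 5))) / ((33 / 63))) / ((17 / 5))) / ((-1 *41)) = -8575 / 199342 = -0.04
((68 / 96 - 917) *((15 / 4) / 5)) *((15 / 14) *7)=-329865 / 64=-5154.14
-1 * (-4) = 4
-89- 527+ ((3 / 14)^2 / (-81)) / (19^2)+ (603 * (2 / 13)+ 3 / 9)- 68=-4891716073 / 8278452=-590.90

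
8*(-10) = -80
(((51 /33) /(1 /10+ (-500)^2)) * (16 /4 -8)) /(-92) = 170 /632500253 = 0.00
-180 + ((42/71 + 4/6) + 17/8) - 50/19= -5803345/32376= -179.25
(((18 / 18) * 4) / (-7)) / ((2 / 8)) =-2.29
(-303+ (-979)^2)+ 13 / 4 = 3832565 / 4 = 958141.25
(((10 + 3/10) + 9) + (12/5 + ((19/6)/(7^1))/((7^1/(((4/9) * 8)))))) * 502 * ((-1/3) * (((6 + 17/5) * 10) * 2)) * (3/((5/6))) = -2483573.99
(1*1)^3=1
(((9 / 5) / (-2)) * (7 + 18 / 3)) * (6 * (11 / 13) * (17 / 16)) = -5049 / 80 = -63.11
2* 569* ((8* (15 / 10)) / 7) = 13656 / 7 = 1950.86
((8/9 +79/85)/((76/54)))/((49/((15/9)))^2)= 6955/4653138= 0.00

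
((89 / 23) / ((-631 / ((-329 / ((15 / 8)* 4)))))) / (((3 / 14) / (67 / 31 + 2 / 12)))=177501422 / 60736905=2.92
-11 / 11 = -1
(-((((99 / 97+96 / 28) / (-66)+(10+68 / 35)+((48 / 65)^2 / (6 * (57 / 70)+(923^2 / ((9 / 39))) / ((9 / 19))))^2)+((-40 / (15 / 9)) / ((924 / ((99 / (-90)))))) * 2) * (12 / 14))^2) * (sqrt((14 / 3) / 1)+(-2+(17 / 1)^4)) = -2239048702236309297350156782887216139946483733968043586787439859719 / 256272815197272760311988239596130306466166775348777989205625 - 8936284766485507478737998870066356717020413454695113633973267 * sqrt(42) / 256272815197272760311988239596130306466166775348777989205625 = -8737199.12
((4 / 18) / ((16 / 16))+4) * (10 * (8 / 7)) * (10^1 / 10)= 3040 / 63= 48.25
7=7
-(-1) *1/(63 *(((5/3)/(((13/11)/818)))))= 13/944790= 0.00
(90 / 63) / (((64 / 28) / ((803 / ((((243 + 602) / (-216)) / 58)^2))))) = 15753934944 / 142805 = 110317.81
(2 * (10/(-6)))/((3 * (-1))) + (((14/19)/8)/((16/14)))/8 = 1.12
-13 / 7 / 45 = -13 / 315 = -0.04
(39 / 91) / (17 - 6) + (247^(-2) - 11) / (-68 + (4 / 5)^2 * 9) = 788326831 / 3654805154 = 0.22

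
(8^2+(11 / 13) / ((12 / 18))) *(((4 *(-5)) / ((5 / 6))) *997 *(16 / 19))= -324846528 / 247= -1315168.13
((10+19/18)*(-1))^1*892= -88754/9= -9861.56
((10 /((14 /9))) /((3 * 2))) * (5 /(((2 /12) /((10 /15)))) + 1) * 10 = 225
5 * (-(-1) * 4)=20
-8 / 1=-8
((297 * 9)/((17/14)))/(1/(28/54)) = 19404/17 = 1141.41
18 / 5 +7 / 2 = 71 / 10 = 7.10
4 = 4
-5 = -5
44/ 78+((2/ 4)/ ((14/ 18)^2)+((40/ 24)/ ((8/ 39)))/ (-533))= 862105/ 626808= 1.38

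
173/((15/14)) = 2422/15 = 161.47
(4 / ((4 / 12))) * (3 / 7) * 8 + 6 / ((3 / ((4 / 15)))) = 4376 / 105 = 41.68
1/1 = 1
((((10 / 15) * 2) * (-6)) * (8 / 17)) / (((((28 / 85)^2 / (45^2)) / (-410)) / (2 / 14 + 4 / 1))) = 40931325000 / 343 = 119333309.04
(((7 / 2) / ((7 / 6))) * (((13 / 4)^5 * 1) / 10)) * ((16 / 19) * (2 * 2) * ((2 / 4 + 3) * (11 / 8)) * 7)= 600380781 / 48640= 12343.35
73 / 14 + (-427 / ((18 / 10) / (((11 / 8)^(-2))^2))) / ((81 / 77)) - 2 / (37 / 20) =-29631814801 / 502614882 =-58.96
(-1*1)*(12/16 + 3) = -15/4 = -3.75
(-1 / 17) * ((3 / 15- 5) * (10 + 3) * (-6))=-1872 / 85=-22.02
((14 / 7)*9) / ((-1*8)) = -9 / 4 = -2.25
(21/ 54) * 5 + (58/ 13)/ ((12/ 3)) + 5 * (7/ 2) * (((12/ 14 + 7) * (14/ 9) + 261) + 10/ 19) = 7104203/ 1482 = 4793.66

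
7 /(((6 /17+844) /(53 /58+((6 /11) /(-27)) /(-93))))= 58082353 /7665122124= 0.01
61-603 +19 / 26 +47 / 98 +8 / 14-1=-344756 / 637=-541.22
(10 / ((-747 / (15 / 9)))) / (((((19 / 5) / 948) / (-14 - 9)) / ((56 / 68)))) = 25438000 / 241281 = 105.43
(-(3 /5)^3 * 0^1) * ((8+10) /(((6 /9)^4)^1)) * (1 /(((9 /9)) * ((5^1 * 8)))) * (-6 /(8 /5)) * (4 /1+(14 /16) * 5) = 0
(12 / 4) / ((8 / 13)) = 39 / 8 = 4.88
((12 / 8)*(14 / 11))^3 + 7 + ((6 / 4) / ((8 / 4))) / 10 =14.03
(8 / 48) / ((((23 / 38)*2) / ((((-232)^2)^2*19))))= 522912647168 / 69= 7578444161.86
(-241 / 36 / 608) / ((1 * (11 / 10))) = -1205 / 120384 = -0.01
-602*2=-1204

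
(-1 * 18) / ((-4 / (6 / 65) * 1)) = 27 / 65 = 0.42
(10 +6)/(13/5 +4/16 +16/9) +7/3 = 14471/2499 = 5.79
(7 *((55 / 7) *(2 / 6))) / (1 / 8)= 440 / 3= 146.67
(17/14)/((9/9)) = 17/14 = 1.21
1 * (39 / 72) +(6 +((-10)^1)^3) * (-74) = 1765357 / 24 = 73556.54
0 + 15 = 15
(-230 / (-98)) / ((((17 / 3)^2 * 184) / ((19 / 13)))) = 855 / 1472744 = 0.00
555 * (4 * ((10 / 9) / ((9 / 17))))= 4659.26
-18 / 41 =-0.44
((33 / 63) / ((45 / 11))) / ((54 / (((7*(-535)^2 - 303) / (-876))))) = -30299489 / 5587785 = -5.42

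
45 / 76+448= 34093 / 76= 448.59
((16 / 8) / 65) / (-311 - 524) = -0.00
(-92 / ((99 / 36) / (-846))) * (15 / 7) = 4669920 / 77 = 60648.31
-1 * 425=-425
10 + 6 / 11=116 / 11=10.55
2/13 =0.15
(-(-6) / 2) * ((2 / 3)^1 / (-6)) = -1 / 3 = -0.33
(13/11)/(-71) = -13/781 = -0.02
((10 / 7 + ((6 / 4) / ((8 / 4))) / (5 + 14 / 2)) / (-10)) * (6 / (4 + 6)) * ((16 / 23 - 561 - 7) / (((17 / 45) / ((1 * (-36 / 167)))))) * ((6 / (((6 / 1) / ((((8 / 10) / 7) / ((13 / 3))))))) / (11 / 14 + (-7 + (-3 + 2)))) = 0.11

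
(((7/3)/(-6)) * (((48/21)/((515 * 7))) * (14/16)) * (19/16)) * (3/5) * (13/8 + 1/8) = -133/494400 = -0.00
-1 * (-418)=418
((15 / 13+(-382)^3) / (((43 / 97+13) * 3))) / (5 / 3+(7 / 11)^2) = -8505317624353 / 12747904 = -667193.42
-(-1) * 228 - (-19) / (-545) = 124241 / 545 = 227.97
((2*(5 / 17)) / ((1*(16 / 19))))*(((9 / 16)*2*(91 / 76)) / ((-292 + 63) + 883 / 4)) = -1365 / 11968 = -0.11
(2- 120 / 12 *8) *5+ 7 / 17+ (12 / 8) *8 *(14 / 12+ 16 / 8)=-5977 / 17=-351.59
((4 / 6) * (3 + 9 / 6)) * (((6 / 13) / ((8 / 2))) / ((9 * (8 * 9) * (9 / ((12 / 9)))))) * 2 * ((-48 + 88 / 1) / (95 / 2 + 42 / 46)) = 920 / 7035093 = 0.00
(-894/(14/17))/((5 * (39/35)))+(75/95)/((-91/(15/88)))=-29646457/152152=-194.85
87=87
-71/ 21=-3.38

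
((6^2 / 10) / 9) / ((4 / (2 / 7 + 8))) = 29 / 35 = 0.83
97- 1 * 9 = 88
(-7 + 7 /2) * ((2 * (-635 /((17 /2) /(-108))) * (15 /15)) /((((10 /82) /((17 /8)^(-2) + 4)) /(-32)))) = 307361295360 /4913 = 62560817.29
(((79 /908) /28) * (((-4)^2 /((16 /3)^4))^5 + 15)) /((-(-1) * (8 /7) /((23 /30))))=10474291871465033862499 /334992872378565457346560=0.03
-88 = -88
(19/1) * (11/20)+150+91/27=88463/540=163.82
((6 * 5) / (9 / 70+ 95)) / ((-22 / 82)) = -86100 / 73249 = -1.18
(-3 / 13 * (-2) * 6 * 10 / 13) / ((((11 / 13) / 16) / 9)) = 51840 / 143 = 362.52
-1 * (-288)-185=103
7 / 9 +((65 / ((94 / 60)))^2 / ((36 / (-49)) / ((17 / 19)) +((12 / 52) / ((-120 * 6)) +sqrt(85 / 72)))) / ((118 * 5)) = 22105302965710178627 / 4007270292319283949 +214036168273200000 * sqrt(170) / 445252254702142661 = 11.78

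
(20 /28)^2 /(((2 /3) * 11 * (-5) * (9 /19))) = -95 /3234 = -0.03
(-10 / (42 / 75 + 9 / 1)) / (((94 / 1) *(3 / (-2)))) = 250 / 33699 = 0.01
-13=-13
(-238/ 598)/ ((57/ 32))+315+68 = 382.78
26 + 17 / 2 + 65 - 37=125 / 2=62.50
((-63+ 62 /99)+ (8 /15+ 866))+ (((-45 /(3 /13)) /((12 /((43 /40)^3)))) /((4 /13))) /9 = 796.87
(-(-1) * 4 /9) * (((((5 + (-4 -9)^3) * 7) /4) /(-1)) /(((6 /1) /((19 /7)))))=20824 /27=771.26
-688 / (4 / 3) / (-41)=516 / 41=12.59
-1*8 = -8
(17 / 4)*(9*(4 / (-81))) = -17 / 9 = -1.89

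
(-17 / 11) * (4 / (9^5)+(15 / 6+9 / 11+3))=-139534283 / 14289858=-9.76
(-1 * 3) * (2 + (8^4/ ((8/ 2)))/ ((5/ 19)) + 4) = -58458/ 5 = -11691.60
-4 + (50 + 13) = 59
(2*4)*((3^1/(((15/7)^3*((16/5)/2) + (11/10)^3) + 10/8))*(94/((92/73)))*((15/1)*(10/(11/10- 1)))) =21182994000000/144561509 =146532.74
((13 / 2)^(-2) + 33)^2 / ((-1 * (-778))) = 31147561 / 22220458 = 1.40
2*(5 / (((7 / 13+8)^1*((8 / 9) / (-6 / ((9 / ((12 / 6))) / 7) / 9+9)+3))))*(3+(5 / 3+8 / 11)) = 4975100 / 2450547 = 2.03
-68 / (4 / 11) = -187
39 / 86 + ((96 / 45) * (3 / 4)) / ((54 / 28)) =14897 / 11610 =1.28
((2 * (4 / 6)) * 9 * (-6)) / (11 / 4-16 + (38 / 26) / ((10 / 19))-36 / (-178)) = 7.01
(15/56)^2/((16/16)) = 225/3136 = 0.07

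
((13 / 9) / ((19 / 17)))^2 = 1.67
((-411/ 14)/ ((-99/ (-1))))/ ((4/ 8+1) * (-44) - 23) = 137/ 41118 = 0.00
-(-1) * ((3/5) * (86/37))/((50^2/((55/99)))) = 43/138750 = 0.00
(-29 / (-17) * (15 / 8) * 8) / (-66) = -0.39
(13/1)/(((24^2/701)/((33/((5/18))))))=300729/160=1879.56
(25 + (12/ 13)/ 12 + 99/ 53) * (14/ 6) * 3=129955/ 689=188.61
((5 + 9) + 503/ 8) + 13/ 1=719/ 8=89.88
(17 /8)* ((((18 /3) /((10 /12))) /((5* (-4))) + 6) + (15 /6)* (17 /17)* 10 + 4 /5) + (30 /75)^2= 6697 /100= 66.97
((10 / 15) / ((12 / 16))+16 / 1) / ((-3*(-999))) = 152 / 26973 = 0.01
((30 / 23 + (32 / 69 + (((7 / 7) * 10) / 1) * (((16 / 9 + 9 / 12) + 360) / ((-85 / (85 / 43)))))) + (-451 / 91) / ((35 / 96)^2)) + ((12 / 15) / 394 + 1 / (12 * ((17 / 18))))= -397883849311379 / 3323008327275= -119.74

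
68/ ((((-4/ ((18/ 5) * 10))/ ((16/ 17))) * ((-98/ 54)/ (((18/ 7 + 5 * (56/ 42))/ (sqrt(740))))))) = 502848 * sqrt(185)/ 63455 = 107.78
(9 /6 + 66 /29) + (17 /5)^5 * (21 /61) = 1771132701 /11056250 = 160.19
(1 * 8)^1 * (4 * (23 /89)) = 736 /89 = 8.27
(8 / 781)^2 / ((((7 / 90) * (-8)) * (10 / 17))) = -1224 / 4269727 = -0.00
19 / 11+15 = 184 / 11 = 16.73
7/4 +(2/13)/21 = 1919/1092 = 1.76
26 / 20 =13 / 10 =1.30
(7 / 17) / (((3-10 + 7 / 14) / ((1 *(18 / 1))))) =-252 / 221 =-1.14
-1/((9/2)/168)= -112/3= -37.33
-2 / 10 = -1 / 5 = -0.20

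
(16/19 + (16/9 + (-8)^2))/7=11392/1197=9.52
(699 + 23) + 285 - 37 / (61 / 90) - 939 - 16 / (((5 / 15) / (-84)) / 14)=3444146 / 61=56461.41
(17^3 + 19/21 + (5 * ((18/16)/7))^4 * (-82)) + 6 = 72072798677/14751744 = 4885.71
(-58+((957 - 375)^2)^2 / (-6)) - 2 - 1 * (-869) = -19122323887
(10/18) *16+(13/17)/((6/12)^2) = 11.95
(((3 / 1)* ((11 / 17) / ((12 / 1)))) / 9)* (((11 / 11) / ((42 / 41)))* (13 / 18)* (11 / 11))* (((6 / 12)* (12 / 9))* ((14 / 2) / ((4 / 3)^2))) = 5863 / 176256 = 0.03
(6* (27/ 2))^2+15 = 6576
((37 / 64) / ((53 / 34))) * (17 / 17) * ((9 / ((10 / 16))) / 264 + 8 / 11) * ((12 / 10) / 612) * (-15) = -1591 / 186560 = -0.01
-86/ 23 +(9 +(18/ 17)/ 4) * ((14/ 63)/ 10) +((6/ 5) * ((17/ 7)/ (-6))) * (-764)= 10059911/ 27370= 367.55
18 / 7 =2.57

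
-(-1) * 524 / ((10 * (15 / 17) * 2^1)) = 2227 / 75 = 29.69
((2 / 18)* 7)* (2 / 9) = 14 / 81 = 0.17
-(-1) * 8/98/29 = 4/1421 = 0.00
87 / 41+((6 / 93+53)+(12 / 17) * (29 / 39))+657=200194205 / 280891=712.71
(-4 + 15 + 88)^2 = 9801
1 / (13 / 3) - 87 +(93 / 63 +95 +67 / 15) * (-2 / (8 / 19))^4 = 5975406329 / 116480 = 51299.85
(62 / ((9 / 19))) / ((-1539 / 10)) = -620 / 729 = -0.85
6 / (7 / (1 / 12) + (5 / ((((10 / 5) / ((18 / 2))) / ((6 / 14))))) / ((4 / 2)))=56 / 829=0.07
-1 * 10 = -10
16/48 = 1/3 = 0.33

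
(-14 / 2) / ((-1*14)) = 1 / 2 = 0.50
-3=-3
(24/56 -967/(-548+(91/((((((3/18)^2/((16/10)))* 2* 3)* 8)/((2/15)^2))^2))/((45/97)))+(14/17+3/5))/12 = 7461888464969/24756147664080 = 0.30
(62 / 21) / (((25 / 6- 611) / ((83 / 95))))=-10292 / 2421265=-0.00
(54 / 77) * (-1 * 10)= -540 / 77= -7.01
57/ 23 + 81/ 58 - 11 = -9505/ 1334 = -7.13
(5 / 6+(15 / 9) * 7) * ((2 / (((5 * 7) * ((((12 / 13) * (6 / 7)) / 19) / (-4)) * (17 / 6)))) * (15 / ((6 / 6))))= -6175 / 17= -363.24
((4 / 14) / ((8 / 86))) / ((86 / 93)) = 93 / 28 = 3.32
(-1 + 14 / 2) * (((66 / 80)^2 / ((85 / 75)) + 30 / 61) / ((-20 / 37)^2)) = 1488734109 / 66368000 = 22.43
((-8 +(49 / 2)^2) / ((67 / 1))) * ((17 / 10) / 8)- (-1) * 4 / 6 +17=1257139 / 64320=19.55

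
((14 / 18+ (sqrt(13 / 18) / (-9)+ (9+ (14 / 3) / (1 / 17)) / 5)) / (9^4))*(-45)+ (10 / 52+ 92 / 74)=5*sqrt(26) / 39366+ 8262281 / 6311682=1.31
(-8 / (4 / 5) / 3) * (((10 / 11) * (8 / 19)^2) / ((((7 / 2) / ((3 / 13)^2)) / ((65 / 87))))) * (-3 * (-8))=-0.15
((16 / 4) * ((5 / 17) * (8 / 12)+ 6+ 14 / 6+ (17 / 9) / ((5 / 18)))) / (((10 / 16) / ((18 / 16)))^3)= 3799548 / 10625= 357.60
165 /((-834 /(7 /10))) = -77 /556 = -0.14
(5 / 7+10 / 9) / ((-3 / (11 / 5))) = -253 / 189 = -1.34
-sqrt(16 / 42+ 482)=-sqrt(212730) / 21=-21.96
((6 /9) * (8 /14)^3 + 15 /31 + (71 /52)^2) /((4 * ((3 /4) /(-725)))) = -154619713975 /258764688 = -597.53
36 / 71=0.51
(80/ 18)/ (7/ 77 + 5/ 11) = 220/ 27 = 8.15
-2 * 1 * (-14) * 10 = 280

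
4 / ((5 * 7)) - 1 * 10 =-346 / 35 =-9.89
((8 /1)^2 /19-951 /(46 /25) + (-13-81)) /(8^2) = -530937 /55936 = -9.49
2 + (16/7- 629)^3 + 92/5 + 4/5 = -422155906657/1715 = -246155047.61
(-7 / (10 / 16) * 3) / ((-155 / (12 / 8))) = 252 / 775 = 0.33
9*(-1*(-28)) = 252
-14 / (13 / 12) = -168 / 13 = -12.92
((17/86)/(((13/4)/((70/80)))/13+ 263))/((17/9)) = 63/158498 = 0.00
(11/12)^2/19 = 121/2736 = 0.04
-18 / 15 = -6 / 5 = -1.20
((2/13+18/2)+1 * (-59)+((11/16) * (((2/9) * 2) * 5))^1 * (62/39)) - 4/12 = -33521/702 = -47.75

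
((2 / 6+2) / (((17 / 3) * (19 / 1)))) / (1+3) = 7 / 1292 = 0.01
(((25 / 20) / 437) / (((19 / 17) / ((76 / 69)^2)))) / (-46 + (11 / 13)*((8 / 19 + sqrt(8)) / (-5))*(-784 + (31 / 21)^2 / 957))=-209156087603968050 / 961061562504984309123863 + 5626653109201447050*sqrt(2) / 961061562504984309123863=0.00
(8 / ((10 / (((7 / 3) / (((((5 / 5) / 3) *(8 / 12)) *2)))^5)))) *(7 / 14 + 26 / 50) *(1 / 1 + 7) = 208289151 / 8000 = 26036.14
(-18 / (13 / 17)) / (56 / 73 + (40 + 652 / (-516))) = -2881602 / 4836065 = -0.60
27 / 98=0.28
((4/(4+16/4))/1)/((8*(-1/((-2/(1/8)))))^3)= 4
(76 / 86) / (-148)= -19 / 3182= -0.01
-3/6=-1/2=-0.50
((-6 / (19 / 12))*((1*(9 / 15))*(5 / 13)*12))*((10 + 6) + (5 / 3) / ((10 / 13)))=-47088 / 247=-190.64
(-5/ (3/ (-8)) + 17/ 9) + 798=813.22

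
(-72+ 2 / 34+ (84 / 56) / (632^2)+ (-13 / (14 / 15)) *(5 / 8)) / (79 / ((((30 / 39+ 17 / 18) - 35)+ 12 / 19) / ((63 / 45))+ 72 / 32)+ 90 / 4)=-10056761127772351 / 2338338164073408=-4.30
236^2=55696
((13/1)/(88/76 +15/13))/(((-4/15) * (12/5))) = -80275/9136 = -8.79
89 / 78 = 1.14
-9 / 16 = -0.56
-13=-13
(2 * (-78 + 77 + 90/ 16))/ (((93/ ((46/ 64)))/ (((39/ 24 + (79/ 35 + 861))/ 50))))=206084117/ 166656000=1.24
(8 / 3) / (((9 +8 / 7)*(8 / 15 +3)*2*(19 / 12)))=1680 / 71497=0.02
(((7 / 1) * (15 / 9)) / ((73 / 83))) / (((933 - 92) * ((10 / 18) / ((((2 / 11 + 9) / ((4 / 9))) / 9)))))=0.07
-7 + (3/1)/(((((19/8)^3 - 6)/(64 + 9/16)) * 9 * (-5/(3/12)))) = -405899/56805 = -7.15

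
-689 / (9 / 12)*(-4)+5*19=11309 / 3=3769.67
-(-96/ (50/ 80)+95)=293/ 5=58.60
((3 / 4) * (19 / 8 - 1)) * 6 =6.19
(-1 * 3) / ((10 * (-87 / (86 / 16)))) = 43 / 2320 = 0.02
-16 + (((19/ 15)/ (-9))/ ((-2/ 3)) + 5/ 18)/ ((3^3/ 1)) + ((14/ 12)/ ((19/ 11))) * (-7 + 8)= -706699/ 46170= -15.31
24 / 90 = 4 / 15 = 0.27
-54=-54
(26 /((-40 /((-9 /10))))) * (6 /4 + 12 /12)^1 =117 /80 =1.46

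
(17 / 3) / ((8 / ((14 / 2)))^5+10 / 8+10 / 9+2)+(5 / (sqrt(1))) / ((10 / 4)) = 11065322 / 3818347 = 2.90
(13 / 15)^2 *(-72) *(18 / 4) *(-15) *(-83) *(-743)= 1125582588 / 5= 225116517.60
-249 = -249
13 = 13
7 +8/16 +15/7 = 135/14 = 9.64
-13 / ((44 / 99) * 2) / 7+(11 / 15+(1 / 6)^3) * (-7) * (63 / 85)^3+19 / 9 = -1610625811 / 773797500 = -2.08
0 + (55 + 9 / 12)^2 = 49729 / 16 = 3108.06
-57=-57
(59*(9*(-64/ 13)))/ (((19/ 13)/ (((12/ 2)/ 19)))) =-203904/ 361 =-564.83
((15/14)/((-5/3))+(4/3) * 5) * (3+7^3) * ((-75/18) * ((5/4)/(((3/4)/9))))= -5471125/42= -130264.88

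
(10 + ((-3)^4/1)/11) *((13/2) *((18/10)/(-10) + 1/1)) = 101803/1100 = 92.55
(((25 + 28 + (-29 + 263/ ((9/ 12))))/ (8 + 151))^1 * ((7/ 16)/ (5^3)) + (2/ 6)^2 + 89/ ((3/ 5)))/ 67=11801989/ 5326500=2.22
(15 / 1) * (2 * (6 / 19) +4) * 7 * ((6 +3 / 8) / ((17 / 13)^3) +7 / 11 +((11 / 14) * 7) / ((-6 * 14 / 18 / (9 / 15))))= 7423599 / 5491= 1351.96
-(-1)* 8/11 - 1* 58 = -57.27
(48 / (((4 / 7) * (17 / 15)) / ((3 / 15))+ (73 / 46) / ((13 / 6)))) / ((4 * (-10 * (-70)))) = 0.00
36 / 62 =18 / 31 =0.58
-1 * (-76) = 76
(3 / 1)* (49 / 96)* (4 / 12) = 49 / 96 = 0.51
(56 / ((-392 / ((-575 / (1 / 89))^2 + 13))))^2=6858535796091287044 / 49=139970118287577286.61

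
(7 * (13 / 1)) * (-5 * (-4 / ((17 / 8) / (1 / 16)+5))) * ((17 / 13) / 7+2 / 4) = 1250 / 39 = 32.05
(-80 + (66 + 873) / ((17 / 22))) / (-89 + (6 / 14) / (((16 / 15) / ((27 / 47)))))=-101584672 / 7943777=-12.79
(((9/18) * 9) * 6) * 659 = 17793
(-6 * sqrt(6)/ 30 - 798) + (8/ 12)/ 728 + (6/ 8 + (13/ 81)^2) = -475982984/ 597051 - sqrt(6)/ 5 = -797.71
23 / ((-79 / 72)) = -1656 / 79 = -20.96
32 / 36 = 0.89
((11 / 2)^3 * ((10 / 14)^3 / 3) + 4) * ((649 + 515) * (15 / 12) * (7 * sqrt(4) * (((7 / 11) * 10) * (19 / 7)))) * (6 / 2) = 27548657175 / 1078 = 25555340.61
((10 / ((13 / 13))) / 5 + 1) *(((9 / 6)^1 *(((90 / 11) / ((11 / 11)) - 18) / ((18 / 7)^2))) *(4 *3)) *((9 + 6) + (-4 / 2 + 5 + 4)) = -1764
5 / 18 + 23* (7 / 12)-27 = -479 / 36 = -13.31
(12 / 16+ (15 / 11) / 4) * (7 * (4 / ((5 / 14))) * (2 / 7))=1344 / 55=24.44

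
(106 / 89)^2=11236 / 7921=1.42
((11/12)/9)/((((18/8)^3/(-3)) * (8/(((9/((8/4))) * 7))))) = -0.11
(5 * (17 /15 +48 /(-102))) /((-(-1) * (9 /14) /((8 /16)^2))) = 1183 /918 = 1.29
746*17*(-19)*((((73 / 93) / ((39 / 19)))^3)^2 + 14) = -7681600574052686990580626290 / 2276592671439414211689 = -3374165.55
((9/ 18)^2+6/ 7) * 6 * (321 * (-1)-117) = -20367/ 7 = -2909.57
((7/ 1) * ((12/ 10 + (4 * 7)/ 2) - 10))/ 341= 182/ 1705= 0.11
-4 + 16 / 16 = -3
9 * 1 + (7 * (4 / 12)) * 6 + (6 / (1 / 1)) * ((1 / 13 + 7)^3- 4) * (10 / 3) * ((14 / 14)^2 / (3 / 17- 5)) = -1430.01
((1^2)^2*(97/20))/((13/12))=291/65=4.48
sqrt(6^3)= 6 * sqrt(6)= 14.70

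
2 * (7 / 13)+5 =79 / 13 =6.08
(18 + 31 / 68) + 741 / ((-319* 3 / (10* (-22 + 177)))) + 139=-22618267 / 21692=-1042.70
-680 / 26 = -340 / 13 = -26.15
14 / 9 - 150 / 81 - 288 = -7784 / 27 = -288.30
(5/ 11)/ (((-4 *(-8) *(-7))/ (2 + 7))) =-45/ 2464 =-0.02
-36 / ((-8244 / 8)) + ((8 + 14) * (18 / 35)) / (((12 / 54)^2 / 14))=3672742 / 1145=3207.63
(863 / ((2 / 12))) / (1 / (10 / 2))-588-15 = 25287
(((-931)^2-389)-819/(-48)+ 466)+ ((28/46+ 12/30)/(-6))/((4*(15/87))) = 23925192997/27600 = 866854.82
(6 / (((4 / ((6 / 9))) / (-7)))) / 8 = -7 / 8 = -0.88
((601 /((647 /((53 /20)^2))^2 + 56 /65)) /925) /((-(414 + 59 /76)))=-1171318233007 /6347829549795338170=-0.00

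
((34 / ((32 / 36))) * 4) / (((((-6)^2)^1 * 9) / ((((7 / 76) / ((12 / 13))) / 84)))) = 221 / 393984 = 0.00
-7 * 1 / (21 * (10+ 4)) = -1 / 42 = -0.02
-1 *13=-13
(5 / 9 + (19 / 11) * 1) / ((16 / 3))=0.43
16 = 16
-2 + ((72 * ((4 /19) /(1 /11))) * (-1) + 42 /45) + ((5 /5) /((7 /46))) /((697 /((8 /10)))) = -233322808 /1390515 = -167.80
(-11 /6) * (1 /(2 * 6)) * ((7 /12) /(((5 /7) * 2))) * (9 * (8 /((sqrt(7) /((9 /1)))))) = -231 * sqrt(7) /40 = -15.28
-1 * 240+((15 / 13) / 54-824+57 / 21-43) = -1808785 / 1638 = -1104.26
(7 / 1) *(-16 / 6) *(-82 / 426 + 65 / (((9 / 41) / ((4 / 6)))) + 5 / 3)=-21350336 / 5751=-3712.46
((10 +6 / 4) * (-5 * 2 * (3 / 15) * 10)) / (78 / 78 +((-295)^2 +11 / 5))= -0.00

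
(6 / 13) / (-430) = -3 / 2795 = -0.00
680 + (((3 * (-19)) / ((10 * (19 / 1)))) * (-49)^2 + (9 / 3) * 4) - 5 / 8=-1157 / 40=-28.92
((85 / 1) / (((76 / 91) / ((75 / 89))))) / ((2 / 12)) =1740375 / 3382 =514.60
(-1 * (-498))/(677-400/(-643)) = 106738/145237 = 0.73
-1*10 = -10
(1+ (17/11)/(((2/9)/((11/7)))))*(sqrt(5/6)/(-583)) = -167*sqrt(30)/48972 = -0.02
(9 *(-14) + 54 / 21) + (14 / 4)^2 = -3113 / 28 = -111.18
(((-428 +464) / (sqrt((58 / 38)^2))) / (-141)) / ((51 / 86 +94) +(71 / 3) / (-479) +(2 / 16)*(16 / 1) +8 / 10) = -140883480 / 81983895259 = -0.00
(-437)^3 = -83453453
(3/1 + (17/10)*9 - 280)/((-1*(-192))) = -2617/1920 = -1.36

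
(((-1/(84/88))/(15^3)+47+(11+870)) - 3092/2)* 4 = -175203088/70875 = -2472.00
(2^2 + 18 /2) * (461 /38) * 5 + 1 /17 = 509443 /646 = 788.61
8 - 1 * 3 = 5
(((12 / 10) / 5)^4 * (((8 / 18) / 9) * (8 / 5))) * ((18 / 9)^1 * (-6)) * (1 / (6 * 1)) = -1024 / 1953125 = -0.00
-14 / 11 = -1.27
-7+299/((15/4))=1091/15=72.73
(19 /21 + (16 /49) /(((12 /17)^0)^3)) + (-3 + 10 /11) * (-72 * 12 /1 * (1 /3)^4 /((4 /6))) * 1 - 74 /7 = 38993 /1617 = 24.11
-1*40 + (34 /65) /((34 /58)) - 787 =-53697 /65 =-826.11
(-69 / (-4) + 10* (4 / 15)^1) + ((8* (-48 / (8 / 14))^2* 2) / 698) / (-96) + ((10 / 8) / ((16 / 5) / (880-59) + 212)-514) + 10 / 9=-1802862868457 / 3644715888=-494.65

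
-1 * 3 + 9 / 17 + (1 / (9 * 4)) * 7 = -1393 / 612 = -2.28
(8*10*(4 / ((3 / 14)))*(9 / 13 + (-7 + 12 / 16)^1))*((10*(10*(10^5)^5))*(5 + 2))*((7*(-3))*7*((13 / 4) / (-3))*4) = -111022240000000000000000000000000000 / 3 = -37007413333333333333333330000000000.00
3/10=0.30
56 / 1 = 56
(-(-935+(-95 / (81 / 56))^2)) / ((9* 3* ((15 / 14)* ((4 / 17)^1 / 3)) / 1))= -527595187 / 354294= -1489.15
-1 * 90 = -90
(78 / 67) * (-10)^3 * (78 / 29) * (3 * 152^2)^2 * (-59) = 1724479667748864000 / 1943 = 887534569093599.59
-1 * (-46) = 46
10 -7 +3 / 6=7 / 2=3.50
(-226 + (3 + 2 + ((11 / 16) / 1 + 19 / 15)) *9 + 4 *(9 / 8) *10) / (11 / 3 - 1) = -28419 / 640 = -44.40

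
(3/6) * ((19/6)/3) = 19/36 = 0.53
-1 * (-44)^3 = 85184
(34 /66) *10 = 170 /33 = 5.15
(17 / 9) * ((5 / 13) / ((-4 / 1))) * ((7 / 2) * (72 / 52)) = -595 / 676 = -0.88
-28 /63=-4 /9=-0.44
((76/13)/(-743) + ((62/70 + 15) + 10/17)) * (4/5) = 378529192/28735525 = 13.17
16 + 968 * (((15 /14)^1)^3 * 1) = 413863 /343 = 1206.60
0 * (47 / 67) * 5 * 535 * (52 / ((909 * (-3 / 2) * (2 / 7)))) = 0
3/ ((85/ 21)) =63/ 85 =0.74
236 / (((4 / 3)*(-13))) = -177 / 13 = -13.62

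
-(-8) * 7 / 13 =56 / 13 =4.31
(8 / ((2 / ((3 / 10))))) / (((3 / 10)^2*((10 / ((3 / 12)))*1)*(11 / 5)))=5 / 33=0.15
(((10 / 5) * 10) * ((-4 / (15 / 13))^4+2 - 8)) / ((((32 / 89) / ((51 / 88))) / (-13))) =-68918858177 / 1188000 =-58012.51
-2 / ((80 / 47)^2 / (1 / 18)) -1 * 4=-232609 / 57600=-4.04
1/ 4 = 0.25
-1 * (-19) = 19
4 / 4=1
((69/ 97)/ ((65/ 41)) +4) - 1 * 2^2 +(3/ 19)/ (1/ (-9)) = -116484/ 119795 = -0.97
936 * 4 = 3744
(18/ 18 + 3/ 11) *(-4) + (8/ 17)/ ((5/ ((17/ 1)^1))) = -192/ 55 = -3.49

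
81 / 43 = 1.88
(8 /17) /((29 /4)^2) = 128 /14297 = 0.01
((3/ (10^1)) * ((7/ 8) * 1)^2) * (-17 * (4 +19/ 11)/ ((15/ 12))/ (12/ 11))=-52479/ 3200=-16.40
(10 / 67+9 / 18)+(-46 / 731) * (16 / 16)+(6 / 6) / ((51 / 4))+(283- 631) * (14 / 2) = -42097205 / 17286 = -2435.34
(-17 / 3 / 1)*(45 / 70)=-51 / 14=-3.64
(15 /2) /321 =5 /214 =0.02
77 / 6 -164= -907 / 6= -151.17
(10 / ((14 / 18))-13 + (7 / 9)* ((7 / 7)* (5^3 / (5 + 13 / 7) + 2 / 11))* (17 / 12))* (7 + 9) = 8040569 / 24948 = 322.29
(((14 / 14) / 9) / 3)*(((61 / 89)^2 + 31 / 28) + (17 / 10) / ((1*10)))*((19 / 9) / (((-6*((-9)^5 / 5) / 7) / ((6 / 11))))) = 92017703 / 12502346158170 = 0.00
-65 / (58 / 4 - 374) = 130 / 719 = 0.18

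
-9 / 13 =-0.69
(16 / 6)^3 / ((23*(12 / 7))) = 896 / 1863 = 0.48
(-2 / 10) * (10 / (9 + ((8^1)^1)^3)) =-2 / 521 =-0.00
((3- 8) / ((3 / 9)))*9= -135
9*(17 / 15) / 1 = 51 / 5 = 10.20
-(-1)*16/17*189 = 3024/17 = 177.88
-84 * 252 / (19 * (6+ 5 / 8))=-169344 / 1007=-168.17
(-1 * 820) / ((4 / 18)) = -3690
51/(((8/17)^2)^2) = 4259571/4096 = 1039.93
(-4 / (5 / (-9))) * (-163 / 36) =-163 / 5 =-32.60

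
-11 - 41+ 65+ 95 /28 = 459 /28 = 16.39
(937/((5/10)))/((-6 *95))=-3.29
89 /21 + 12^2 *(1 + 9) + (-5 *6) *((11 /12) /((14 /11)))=119501 /84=1422.63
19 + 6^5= 7795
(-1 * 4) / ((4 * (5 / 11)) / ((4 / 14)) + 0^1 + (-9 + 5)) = -22 / 13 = -1.69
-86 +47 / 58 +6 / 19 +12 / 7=-641493 / 7714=-83.16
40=40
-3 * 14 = -42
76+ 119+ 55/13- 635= -5665/13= -435.77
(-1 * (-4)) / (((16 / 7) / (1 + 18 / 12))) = 35 / 8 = 4.38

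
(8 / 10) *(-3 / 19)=-12 / 95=-0.13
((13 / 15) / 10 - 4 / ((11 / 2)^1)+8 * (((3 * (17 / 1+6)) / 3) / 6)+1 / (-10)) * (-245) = -1209761 / 165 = -7331.88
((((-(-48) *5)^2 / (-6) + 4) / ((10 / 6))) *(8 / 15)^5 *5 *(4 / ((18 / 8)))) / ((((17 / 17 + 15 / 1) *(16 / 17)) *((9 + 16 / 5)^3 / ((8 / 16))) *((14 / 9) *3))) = -0.01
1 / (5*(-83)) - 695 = -288426 / 415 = -695.00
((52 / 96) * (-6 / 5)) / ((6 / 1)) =-13 / 120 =-0.11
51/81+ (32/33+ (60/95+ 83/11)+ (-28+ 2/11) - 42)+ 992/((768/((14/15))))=-6640261/112860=-58.84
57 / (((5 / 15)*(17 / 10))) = 1710 / 17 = 100.59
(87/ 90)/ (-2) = -29/ 60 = -0.48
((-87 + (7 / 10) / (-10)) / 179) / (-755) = 8707 / 13514500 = 0.00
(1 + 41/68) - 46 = -44.40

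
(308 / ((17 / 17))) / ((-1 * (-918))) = 154 / 459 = 0.34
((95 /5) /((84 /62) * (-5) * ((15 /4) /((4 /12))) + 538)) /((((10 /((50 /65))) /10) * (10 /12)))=14136 /372203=0.04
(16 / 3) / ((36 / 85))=340 / 27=12.59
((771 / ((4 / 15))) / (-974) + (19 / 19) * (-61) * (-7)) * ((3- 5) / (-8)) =1652027 / 15584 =106.01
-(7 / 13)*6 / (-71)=42 / 923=0.05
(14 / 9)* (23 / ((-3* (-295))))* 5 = 322 / 1593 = 0.20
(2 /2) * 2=2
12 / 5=2.40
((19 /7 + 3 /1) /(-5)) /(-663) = 8 /4641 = 0.00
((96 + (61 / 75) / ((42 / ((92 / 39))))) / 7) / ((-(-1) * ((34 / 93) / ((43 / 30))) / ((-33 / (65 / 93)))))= -1340841803059 / 527913750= -2539.89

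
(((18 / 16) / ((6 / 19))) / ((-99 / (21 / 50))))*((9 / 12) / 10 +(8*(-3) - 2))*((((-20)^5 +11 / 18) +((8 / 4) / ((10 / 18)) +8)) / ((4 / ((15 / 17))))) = -2336535083813 / 8448000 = -276578.49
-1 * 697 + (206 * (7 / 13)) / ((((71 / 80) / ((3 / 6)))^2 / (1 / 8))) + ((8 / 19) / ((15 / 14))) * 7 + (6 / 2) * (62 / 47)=-602084948581 / 877814535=-685.89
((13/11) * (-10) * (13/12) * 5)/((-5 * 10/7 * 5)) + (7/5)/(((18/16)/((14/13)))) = 80633/25740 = 3.13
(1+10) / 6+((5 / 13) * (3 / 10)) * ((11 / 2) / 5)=1529 / 780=1.96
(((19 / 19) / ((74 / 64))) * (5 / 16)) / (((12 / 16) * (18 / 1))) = 0.02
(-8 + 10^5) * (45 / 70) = 449964 / 7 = 64280.57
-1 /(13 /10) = -10 /13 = -0.77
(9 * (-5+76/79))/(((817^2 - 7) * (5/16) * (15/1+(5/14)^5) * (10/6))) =-0.00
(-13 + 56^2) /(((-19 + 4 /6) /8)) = -74952 /55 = -1362.76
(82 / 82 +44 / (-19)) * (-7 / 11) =175 / 209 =0.84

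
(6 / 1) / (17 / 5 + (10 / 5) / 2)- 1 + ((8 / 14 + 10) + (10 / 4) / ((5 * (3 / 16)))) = 13.60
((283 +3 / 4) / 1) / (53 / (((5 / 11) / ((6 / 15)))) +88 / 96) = 5.97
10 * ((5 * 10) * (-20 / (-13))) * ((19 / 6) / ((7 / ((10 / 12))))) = 237500 / 819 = 289.99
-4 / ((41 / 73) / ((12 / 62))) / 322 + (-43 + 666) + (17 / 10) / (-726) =925532081893 / 1485621060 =622.99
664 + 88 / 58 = 19300 / 29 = 665.52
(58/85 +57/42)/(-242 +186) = -2427/66640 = -0.04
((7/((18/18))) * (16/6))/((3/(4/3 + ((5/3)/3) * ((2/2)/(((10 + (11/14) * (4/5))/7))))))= 79646/7533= 10.57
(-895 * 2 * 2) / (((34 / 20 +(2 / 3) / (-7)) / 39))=-29320200 / 337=-87003.56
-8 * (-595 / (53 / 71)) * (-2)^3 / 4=-675920 / 53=-12753.21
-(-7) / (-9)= -7 / 9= -0.78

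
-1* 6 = -6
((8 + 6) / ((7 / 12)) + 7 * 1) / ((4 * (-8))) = -31 / 32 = -0.97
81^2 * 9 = 59049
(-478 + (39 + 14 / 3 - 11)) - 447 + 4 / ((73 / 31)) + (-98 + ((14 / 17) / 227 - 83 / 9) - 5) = -2542597145 / 2535363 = -1002.85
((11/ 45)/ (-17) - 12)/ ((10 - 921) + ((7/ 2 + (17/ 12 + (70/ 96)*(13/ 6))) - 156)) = 294112/ 25961125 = 0.01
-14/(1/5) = -70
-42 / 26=-21 / 13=-1.62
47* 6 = 282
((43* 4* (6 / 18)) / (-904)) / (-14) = 43 / 9492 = 0.00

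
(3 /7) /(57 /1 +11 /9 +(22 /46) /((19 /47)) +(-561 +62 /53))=-625347 /730191490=-0.00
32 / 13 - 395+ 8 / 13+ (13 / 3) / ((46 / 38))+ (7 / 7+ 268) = -107051 / 897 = -119.34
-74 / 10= -37 / 5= -7.40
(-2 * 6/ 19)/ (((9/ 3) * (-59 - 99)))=2/ 1501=0.00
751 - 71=680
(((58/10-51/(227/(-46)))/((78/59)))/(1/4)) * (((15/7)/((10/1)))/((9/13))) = 1080467/71505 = 15.11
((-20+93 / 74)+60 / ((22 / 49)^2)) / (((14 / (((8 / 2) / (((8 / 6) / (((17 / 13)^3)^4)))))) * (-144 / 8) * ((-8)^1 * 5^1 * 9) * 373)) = 1454972608455849239363 / 2353032557919908565180480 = 0.00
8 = 8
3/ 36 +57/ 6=9.58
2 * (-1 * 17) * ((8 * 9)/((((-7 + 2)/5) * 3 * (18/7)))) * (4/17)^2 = 896/51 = 17.57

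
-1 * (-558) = 558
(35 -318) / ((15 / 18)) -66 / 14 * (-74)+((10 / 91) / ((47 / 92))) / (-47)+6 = 15330278 / 1005095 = 15.25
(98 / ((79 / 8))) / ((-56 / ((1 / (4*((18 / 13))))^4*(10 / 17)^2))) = -0.00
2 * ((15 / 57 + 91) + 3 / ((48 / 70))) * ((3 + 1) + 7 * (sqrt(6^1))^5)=14537 / 19 + 915831 * sqrt(6) / 19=118834.51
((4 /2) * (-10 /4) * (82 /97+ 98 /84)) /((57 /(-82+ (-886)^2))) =-765945245 /5529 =-138532.33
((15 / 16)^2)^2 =50625 / 65536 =0.77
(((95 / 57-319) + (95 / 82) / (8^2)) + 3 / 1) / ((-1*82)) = 4948579 / 1291008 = 3.83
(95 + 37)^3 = 2299968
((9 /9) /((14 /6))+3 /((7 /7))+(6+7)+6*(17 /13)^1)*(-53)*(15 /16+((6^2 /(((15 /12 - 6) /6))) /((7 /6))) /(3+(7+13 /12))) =85465390461 /25755184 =3318.38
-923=-923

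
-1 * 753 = -753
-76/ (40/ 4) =-38/ 5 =-7.60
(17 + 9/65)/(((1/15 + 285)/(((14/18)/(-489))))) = -3899/40773798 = -0.00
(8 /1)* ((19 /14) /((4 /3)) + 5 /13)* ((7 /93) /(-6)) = -0.14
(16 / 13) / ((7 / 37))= 592 / 91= 6.51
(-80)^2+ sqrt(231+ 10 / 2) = 6415.36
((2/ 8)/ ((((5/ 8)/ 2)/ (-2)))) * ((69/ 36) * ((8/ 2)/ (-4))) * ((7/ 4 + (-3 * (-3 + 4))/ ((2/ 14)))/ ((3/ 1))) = -1771/ 90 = -19.68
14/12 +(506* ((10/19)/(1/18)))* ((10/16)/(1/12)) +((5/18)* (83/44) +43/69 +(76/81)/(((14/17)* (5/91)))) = 560309722883/15574680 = 35975.68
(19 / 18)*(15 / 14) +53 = 54.13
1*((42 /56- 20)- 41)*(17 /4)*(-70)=143395 /8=17924.38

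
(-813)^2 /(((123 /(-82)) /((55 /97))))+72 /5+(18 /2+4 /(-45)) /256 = -279177175567 /1117440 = -249836.39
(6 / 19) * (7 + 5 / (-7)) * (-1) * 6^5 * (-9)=18475776 / 133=138915.61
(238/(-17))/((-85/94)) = 1316/85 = 15.48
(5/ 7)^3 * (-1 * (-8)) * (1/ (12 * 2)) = 125/ 1029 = 0.12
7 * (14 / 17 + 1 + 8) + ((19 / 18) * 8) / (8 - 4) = 10844 / 153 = 70.88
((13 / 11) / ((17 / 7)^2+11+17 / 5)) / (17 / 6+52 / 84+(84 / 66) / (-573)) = 8516690 / 504674959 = 0.02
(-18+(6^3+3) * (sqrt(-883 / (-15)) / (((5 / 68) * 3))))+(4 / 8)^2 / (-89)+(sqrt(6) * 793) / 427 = -6409 / 356+13 * sqrt(6) / 7+4964 * sqrt(13245) / 75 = 7603.77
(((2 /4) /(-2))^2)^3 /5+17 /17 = 20481 /20480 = 1.00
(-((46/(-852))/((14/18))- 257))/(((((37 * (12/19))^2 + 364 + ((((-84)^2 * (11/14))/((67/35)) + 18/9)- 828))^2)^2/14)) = 0.00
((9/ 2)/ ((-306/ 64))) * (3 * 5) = -240/ 17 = -14.12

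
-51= -51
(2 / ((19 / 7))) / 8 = 7 / 76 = 0.09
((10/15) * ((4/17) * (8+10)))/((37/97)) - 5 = 1511/629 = 2.40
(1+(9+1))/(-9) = -11/9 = -1.22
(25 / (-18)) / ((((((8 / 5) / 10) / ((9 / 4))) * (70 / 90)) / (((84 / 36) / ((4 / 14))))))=-13125 / 64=-205.08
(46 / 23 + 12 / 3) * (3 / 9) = 2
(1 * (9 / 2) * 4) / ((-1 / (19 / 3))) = -114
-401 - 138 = -539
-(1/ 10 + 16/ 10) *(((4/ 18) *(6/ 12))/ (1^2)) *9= -17/ 10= -1.70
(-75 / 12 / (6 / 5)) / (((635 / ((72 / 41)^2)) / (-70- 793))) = 4660200 / 213487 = 21.83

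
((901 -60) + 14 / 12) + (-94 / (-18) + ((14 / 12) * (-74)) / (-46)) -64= 162550 / 207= 785.27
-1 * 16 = -16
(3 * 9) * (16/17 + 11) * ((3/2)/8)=60.45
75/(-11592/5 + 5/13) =-4875/150671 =-0.03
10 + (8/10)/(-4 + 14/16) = 1218/125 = 9.74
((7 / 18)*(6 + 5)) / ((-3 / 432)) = -616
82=82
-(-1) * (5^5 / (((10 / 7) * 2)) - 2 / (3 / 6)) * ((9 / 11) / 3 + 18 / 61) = 618.77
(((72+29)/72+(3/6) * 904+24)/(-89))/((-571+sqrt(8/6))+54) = 34373 * sqrt(3)/2569169052+17770841/1712779368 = 0.01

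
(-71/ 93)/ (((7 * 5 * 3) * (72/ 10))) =-71/ 70308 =-0.00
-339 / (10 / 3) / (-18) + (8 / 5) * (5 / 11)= 1403 / 220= 6.38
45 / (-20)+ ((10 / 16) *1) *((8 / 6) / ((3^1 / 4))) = -41 / 36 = -1.14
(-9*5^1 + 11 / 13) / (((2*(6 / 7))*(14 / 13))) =-287 / 12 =-23.92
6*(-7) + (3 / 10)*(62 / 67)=-13977 / 335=-41.72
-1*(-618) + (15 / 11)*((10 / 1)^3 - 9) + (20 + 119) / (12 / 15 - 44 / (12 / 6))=2288633 / 1166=1962.81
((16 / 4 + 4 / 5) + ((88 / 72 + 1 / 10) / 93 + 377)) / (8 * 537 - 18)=0.09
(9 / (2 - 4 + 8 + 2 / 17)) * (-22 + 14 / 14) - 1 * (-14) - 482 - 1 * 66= -58749 / 104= -564.89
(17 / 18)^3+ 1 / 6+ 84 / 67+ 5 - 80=-28421617 / 390744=-72.74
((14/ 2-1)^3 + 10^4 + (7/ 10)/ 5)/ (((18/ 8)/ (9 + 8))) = 5789146/ 75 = 77188.61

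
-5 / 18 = -0.28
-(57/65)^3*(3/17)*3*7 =-2.50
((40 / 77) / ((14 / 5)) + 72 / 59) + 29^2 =26789349 / 31801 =842.41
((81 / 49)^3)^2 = 282429536481 / 13841287201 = 20.40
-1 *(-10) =10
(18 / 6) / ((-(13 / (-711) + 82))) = -2133 / 58289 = -0.04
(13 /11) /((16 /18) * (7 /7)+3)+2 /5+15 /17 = 10382 /6545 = 1.59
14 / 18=7 / 9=0.78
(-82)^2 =6724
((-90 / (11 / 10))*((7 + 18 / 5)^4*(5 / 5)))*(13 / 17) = -3692745108 / 4675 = -789892.00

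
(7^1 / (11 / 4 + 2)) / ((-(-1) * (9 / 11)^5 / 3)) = 4509428 / 373977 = 12.06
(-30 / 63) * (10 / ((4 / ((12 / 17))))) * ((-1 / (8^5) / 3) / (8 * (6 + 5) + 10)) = 25 / 286605312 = 0.00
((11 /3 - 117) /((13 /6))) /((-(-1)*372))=-170 /1209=-0.14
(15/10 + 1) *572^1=1430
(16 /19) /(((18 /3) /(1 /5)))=8 /285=0.03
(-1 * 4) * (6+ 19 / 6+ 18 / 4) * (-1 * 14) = 2296 / 3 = 765.33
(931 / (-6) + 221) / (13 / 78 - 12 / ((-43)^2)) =730355 / 1777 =411.00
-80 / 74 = -40 / 37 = -1.08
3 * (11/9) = 11/3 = 3.67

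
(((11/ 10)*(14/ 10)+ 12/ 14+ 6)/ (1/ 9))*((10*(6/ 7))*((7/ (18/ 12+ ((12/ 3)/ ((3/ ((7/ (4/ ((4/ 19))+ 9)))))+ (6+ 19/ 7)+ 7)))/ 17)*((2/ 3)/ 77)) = 634824/ 4823665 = 0.13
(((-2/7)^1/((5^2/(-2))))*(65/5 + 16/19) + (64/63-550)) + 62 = -486.67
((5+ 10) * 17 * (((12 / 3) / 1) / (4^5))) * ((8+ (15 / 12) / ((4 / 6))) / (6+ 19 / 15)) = 302175 / 223232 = 1.35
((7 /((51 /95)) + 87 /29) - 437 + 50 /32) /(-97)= 342229 /79152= 4.32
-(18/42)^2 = -9/49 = -0.18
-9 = -9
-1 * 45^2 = -2025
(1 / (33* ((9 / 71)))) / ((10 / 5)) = 71 / 594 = 0.12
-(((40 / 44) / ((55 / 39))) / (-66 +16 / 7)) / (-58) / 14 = -39 / 3130028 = -0.00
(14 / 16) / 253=7 / 2024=0.00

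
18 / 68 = 9 / 34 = 0.26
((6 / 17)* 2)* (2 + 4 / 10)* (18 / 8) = 324 / 85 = 3.81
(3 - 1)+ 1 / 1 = 3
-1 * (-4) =4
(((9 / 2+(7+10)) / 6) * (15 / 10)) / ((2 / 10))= 215 / 8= 26.88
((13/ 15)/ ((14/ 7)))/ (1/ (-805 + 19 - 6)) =-343.20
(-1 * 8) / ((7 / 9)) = -72 / 7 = -10.29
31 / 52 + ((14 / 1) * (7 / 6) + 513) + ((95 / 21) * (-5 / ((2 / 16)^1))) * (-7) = 93423 / 52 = 1796.60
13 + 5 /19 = 252 /19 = 13.26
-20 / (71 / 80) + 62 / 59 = -21.48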